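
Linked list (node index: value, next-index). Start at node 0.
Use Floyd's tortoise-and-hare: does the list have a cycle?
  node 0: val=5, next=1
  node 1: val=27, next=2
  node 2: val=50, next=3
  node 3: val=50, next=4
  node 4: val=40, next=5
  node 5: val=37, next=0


Floyd's tortoise (slow, +1) and hare (fast, +2):
  init: slow=0, fast=0
  step 1: slow=1, fast=2
  step 2: slow=2, fast=4
  step 3: slow=3, fast=0
  step 4: slow=4, fast=2
  step 5: slow=5, fast=4
  step 6: slow=0, fast=0
  slow == fast at node 0: cycle detected

Cycle: yes


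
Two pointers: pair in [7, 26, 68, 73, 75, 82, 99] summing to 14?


lo=0(7)+hi=6(99)=106
lo=0(7)+hi=5(82)=89
lo=0(7)+hi=4(75)=82
lo=0(7)+hi=3(73)=80
lo=0(7)+hi=2(68)=75
lo=0(7)+hi=1(26)=33

No pair found


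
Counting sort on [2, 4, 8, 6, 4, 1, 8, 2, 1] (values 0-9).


Input: [2, 4, 8, 6, 4, 1, 8, 2, 1]
Counts: [0, 2, 2, 0, 2, 0, 1, 0, 2, 0]

Sorted: [1, 1, 2, 2, 4, 4, 6, 8, 8]


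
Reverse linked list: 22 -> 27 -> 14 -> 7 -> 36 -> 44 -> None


Step 1: curr=22, set curr.next=prev(None) | reversed so far: 22
Step 2: curr=27, set curr.next=prev(22) | reversed so far: 27 -> 22
Step 3: curr=14, set curr.next=prev(27) | reversed so far: 14 -> 27 -> 22
Step 4: curr=7, set curr.next=prev(14) | reversed so far: 7 -> 14 -> 27 -> 22
Step 5: curr=36, set curr.next=prev(7) | reversed so far: 36 -> 7 -> 14 -> 27 -> 22
Step 6: curr=44, set curr.next=prev(36) | reversed so far: 44 -> 36 -> 7 -> 14 -> 27 -> 22

44 -> 36 -> 7 -> 14 -> 27 -> 22 -> None


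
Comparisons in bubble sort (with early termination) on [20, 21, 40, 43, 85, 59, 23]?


Algorithm: bubble sort (with early termination)
Input: [20, 21, 40, 43, 85, 59, 23]
Sorted: [20, 21, 23, 40, 43, 59, 85]

20


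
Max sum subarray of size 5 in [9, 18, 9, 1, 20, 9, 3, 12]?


[0:5]: 57
[1:6]: 57
[2:7]: 42
[3:8]: 45

Max: 57 at [0:5]


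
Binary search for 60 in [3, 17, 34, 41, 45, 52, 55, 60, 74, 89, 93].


Step 1: lo=0, hi=10, mid=5, val=52
Step 2: lo=6, hi=10, mid=8, val=74
Step 3: lo=6, hi=7, mid=6, val=55
Step 4: lo=7, hi=7, mid=7, val=60

Found at index 7


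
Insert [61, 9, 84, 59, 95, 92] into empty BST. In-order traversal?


Insert 61: root
Insert 9: L from 61
Insert 84: R from 61
Insert 59: L from 61 -> R from 9
Insert 95: R from 61 -> R from 84
Insert 92: R from 61 -> R from 84 -> L from 95

In-order: [9, 59, 61, 84, 92, 95]


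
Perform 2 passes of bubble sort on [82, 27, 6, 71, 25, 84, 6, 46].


Initial: [82, 27, 6, 71, 25, 84, 6, 46]
Pass 1: [27, 6, 71, 25, 82, 6, 46, 84] (6 swaps)
Pass 2: [6, 27, 25, 71, 6, 46, 82, 84] (4 swaps)

After 2 passes: [6, 27, 25, 71, 6, 46, 82, 84]


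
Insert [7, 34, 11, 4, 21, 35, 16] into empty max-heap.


Insert 7: [7]
Insert 34: [34, 7]
Insert 11: [34, 7, 11]
Insert 4: [34, 7, 11, 4]
Insert 21: [34, 21, 11, 4, 7]
Insert 35: [35, 21, 34, 4, 7, 11]
Insert 16: [35, 21, 34, 4, 7, 11, 16]

Final heap: [35, 21, 34, 4, 7, 11, 16]


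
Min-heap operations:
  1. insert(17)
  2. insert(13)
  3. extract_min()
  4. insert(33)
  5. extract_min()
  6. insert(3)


insert(17) -> [17]
insert(13) -> [13, 17]
extract_min()->13, [17]
insert(33) -> [17, 33]
extract_min()->17, [33]
insert(3) -> [3, 33]

Final heap: [3, 33]


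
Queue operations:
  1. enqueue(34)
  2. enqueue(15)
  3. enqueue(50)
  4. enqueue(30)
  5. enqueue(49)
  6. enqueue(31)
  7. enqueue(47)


enqueue(34) -> [34]
enqueue(15) -> [34, 15]
enqueue(50) -> [34, 15, 50]
enqueue(30) -> [34, 15, 50, 30]
enqueue(49) -> [34, 15, 50, 30, 49]
enqueue(31) -> [34, 15, 50, 30, 49, 31]
enqueue(47) -> [34, 15, 50, 30, 49, 31, 47]

Final queue: [34, 15, 50, 30, 49, 31, 47]


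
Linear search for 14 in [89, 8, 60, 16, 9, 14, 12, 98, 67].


i=0: 89!=14
i=1: 8!=14
i=2: 60!=14
i=3: 16!=14
i=4: 9!=14
i=5: 14==14 found!

Found at 5, 6 comps


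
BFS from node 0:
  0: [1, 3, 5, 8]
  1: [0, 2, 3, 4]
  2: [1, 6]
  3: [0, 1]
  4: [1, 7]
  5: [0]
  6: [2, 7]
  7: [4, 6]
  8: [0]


Visit 0, enqueue [1, 3, 5, 8]
Visit 1, enqueue [2, 4]
Visit 3, enqueue []
Visit 5, enqueue []
Visit 8, enqueue []
Visit 2, enqueue [6]
Visit 4, enqueue [7]
Visit 6, enqueue []
Visit 7, enqueue []

BFS order: [0, 1, 3, 5, 8, 2, 4, 6, 7]


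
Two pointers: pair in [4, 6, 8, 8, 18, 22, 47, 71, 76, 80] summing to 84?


lo=0(4)+hi=9(80)=84

Yes: 4+80=84


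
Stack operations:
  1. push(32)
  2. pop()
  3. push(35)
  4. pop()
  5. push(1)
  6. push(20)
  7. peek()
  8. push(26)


push(32) -> [32]
pop()->32, []
push(35) -> [35]
pop()->35, []
push(1) -> [1]
push(20) -> [1, 20]
peek()->20
push(26) -> [1, 20, 26]

Final stack: [1, 20, 26]


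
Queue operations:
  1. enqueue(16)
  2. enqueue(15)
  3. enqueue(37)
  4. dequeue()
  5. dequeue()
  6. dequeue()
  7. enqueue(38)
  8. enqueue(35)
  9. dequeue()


enqueue(16) -> [16]
enqueue(15) -> [16, 15]
enqueue(37) -> [16, 15, 37]
dequeue()->16, [15, 37]
dequeue()->15, [37]
dequeue()->37, []
enqueue(38) -> [38]
enqueue(35) -> [38, 35]
dequeue()->38, [35]

Final queue: [35]


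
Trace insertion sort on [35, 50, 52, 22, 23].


Initial: [35, 50, 52, 22, 23]
Insert 50: [35, 50, 52, 22, 23]
Insert 52: [35, 50, 52, 22, 23]
Insert 22: [22, 35, 50, 52, 23]
Insert 23: [22, 23, 35, 50, 52]

Sorted: [22, 23, 35, 50, 52]


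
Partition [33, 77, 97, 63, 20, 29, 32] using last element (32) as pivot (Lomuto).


Pivot: 32
  20 <= 32: swap -> [20, 77, 97, 63, 33, 29, 32]
  29 <= 32: swap -> [20, 29, 97, 63, 33, 77, 32]
Place pivot at 2: [20, 29, 32, 63, 33, 77, 97]

Partitioned: [20, 29, 32, 63, 33, 77, 97]


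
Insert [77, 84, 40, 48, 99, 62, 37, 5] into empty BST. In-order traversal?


Insert 77: root
Insert 84: R from 77
Insert 40: L from 77
Insert 48: L from 77 -> R from 40
Insert 99: R from 77 -> R from 84
Insert 62: L from 77 -> R from 40 -> R from 48
Insert 37: L from 77 -> L from 40
Insert 5: L from 77 -> L from 40 -> L from 37

In-order: [5, 37, 40, 48, 62, 77, 84, 99]


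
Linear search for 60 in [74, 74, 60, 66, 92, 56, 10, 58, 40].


i=0: 74!=60
i=1: 74!=60
i=2: 60==60 found!

Found at 2, 3 comps


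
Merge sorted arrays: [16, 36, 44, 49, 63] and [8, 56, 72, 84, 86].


Take 8 from B
Take 16 from A
Take 36 from A
Take 44 from A
Take 49 from A
Take 56 from B
Take 63 from A

Merged: [8, 16, 36, 44, 49, 56, 63, 72, 84, 86]


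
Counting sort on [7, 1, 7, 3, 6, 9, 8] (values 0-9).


Input: [7, 1, 7, 3, 6, 9, 8]
Counts: [0, 1, 0, 1, 0, 0, 1, 2, 1, 1]

Sorted: [1, 3, 6, 7, 7, 8, 9]


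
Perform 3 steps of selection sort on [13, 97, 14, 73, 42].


Initial: [13, 97, 14, 73, 42]
Step 1: min=13 at 0
  Swap: [13, 97, 14, 73, 42]
Step 2: min=14 at 2
  Swap: [13, 14, 97, 73, 42]
Step 3: min=42 at 4
  Swap: [13, 14, 42, 73, 97]

After 3 steps: [13, 14, 42, 73, 97]


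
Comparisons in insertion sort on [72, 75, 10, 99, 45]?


Algorithm: insertion sort
Input: [72, 75, 10, 99, 45]
Sorted: [10, 45, 72, 75, 99]

8


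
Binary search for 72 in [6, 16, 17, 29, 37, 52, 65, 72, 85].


Step 1: lo=0, hi=8, mid=4, val=37
Step 2: lo=5, hi=8, mid=6, val=65
Step 3: lo=7, hi=8, mid=7, val=72

Found at index 7


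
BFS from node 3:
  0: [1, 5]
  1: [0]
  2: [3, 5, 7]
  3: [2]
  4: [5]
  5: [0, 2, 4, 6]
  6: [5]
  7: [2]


Visit 3, enqueue [2]
Visit 2, enqueue [5, 7]
Visit 5, enqueue [0, 4, 6]
Visit 7, enqueue []
Visit 0, enqueue [1]
Visit 4, enqueue []
Visit 6, enqueue []
Visit 1, enqueue []

BFS order: [3, 2, 5, 7, 0, 4, 6, 1]


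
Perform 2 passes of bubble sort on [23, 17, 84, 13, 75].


Initial: [23, 17, 84, 13, 75]
Pass 1: [17, 23, 13, 75, 84] (3 swaps)
Pass 2: [17, 13, 23, 75, 84] (1 swaps)

After 2 passes: [17, 13, 23, 75, 84]


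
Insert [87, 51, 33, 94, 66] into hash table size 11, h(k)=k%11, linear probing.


Insert 87: h=10 -> slot 10
Insert 51: h=7 -> slot 7
Insert 33: h=0 -> slot 0
Insert 94: h=6 -> slot 6
Insert 66: h=0, 1 probes -> slot 1

Table: [33, 66, None, None, None, None, 94, 51, None, None, 87]


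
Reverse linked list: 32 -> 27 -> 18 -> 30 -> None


Step 1: curr=32, set curr.next=prev(None) | reversed so far: 32
Step 2: curr=27, set curr.next=prev(32) | reversed so far: 27 -> 32
Step 3: curr=18, set curr.next=prev(27) | reversed so far: 18 -> 27 -> 32
Step 4: curr=30, set curr.next=prev(18) | reversed so far: 30 -> 18 -> 27 -> 32

30 -> 18 -> 27 -> 32 -> None


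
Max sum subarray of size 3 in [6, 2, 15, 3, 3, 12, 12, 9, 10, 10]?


[0:3]: 23
[1:4]: 20
[2:5]: 21
[3:6]: 18
[4:7]: 27
[5:8]: 33
[6:9]: 31
[7:10]: 29

Max: 33 at [5:8]


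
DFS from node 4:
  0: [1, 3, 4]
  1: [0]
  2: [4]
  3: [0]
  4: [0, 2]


Visit 4, push [2, 0]
Visit 0, push [3, 1]
Visit 1, push []
Visit 3, push []
Visit 2, push []

DFS order: [4, 0, 1, 3, 2]


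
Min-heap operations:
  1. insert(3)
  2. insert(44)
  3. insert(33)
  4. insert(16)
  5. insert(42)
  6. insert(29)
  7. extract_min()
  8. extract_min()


insert(3) -> [3]
insert(44) -> [3, 44]
insert(33) -> [3, 44, 33]
insert(16) -> [3, 16, 33, 44]
insert(42) -> [3, 16, 33, 44, 42]
insert(29) -> [3, 16, 29, 44, 42, 33]
extract_min()->3, [16, 33, 29, 44, 42]
extract_min()->16, [29, 33, 42, 44]

Final heap: [29, 33, 42, 44]


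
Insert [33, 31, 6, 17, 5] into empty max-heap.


Insert 33: [33]
Insert 31: [33, 31]
Insert 6: [33, 31, 6]
Insert 17: [33, 31, 6, 17]
Insert 5: [33, 31, 6, 17, 5]

Final heap: [33, 31, 6, 17, 5]


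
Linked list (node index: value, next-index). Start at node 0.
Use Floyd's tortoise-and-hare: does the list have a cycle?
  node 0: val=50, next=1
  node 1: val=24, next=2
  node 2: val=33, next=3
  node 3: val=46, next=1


Floyd's tortoise (slow, +1) and hare (fast, +2):
  init: slow=0, fast=0
  step 1: slow=1, fast=2
  step 2: slow=2, fast=1
  step 3: slow=3, fast=3
  slow == fast at node 3: cycle detected

Cycle: yes


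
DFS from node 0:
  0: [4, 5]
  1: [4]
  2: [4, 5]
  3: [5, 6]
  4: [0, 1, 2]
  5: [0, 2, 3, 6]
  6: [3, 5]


Visit 0, push [5, 4]
Visit 4, push [2, 1]
Visit 1, push []
Visit 2, push [5]
Visit 5, push [6, 3]
Visit 3, push [6]
Visit 6, push []

DFS order: [0, 4, 1, 2, 5, 3, 6]


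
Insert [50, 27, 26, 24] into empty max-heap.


Insert 50: [50]
Insert 27: [50, 27]
Insert 26: [50, 27, 26]
Insert 24: [50, 27, 26, 24]

Final heap: [50, 27, 26, 24]


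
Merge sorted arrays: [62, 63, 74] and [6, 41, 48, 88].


Take 6 from B
Take 41 from B
Take 48 from B
Take 62 from A
Take 63 from A
Take 74 from A

Merged: [6, 41, 48, 62, 63, 74, 88]


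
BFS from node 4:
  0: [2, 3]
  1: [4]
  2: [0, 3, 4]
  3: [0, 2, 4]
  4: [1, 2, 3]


Visit 4, enqueue [1, 2, 3]
Visit 1, enqueue []
Visit 2, enqueue [0]
Visit 3, enqueue []
Visit 0, enqueue []

BFS order: [4, 1, 2, 3, 0]


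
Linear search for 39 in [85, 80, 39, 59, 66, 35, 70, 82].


i=0: 85!=39
i=1: 80!=39
i=2: 39==39 found!

Found at 2, 3 comps


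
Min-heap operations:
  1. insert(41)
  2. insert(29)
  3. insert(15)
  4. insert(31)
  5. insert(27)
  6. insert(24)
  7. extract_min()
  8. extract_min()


insert(41) -> [41]
insert(29) -> [29, 41]
insert(15) -> [15, 41, 29]
insert(31) -> [15, 31, 29, 41]
insert(27) -> [15, 27, 29, 41, 31]
insert(24) -> [15, 27, 24, 41, 31, 29]
extract_min()->15, [24, 27, 29, 41, 31]
extract_min()->24, [27, 31, 29, 41]

Final heap: [27, 31, 29, 41]


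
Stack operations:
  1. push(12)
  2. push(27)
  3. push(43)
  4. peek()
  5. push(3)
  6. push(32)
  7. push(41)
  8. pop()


push(12) -> [12]
push(27) -> [12, 27]
push(43) -> [12, 27, 43]
peek()->43
push(3) -> [12, 27, 43, 3]
push(32) -> [12, 27, 43, 3, 32]
push(41) -> [12, 27, 43, 3, 32, 41]
pop()->41, [12, 27, 43, 3, 32]

Final stack: [12, 27, 43, 3, 32]


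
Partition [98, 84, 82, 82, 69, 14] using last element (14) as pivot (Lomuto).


Pivot: 14
Place pivot at 0: [14, 84, 82, 82, 69, 98]

Partitioned: [14, 84, 82, 82, 69, 98]


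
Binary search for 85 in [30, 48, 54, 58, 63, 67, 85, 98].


Step 1: lo=0, hi=7, mid=3, val=58
Step 2: lo=4, hi=7, mid=5, val=67
Step 3: lo=6, hi=7, mid=6, val=85

Found at index 6


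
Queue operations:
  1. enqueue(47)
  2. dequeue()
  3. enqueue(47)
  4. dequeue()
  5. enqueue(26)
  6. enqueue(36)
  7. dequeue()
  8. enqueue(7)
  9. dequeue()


enqueue(47) -> [47]
dequeue()->47, []
enqueue(47) -> [47]
dequeue()->47, []
enqueue(26) -> [26]
enqueue(36) -> [26, 36]
dequeue()->26, [36]
enqueue(7) -> [36, 7]
dequeue()->36, [7]

Final queue: [7]


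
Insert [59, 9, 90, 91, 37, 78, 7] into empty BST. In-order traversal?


Insert 59: root
Insert 9: L from 59
Insert 90: R from 59
Insert 91: R from 59 -> R from 90
Insert 37: L from 59 -> R from 9
Insert 78: R from 59 -> L from 90
Insert 7: L from 59 -> L from 9

In-order: [7, 9, 37, 59, 78, 90, 91]


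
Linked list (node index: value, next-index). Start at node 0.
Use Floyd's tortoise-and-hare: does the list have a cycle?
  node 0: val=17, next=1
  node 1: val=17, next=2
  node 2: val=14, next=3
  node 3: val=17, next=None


Floyd's tortoise (slow, +1) and hare (fast, +2):
  init: slow=0, fast=0
  step 1: slow=1, fast=2
  step 2: fast 2->3->None, no cycle

Cycle: no


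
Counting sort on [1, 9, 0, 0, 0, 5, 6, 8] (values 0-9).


Input: [1, 9, 0, 0, 0, 5, 6, 8]
Counts: [3, 1, 0, 0, 0, 1, 1, 0, 1, 1]

Sorted: [0, 0, 0, 1, 5, 6, 8, 9]


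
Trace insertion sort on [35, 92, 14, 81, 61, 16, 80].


Initial: [35, 92, 14, 81, 61, 16, 80]
Insert 92: [35, 92, 14, 81, 61, 16, 80]
Insert 14: [14, 35, 92, 81, 61, 16, 80]
Insert 81: [14, 35, 81, 92, 61, 16, 80]
Insert 61: [14, 35, 61, 81, 92, 16, 80]
Insert 16: [14, 16, 35, 61, 81, 92, 80]
Insert 80: [14, 16, 35, 61, 80, 81, 92]

Sorted: [14, 16, 35, 61, 80, 81, 92]


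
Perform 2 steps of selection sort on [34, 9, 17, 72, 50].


Initial: [34, 9, 17, 72, 50]
Step 1: min=9 at 1
  Swap: [9, 34, 17, 72, 50]
Step 2: min=17 at 2
  Swap: [9, 17, 34, 72, 50]

After 2 steps: [9, 17, 34, 72, 50]


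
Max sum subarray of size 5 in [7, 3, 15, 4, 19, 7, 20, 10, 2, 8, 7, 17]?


[0:5]: 48
[1:6]: 48
[2:7]: 65
[3:8]: 60
[4:9]: 58
[5:10]: 47
[6:11]: 47
[7:12]: 44

Max: 65 at [2:7]


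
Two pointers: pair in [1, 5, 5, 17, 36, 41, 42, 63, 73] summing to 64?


lo=0(1)+hi=8(73)=74
lo=0(1)+hi=7(63)=64

Yes: 1+63=64


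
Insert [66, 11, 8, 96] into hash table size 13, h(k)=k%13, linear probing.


Insert 66: h=1 -> slot 1
Insert 11: h=11 -> slot 11
Insert 8: h=8 -> slot 8
Insert 96: h=5 -> slot 5

Table: [None, 66, None, None, None, 96, None, None, 8, None, None, 11, None]


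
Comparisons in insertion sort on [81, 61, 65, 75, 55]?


Algorithm: insertion sort
Input: [81, 61, 65, 75, 55]
Sorted: [55, 61, 65, 75, 81]

9


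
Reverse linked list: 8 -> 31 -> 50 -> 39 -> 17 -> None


Step 1: curr=8, set curr.next=prev(None) | reversed so far: 8
Step 2: curr=31, set curr.next=prev(8) | reversed so far: 31 -> 8
Step 3: curr=50, set curr.next=prev(31) | reversed so far: 50 -> 31 -> 8
Step 4: curr=39, set curr.next=prev(50) | reversed so far: 39 -> 50 -> 31 -> 8
Step 5: curr=17, set curr.next=prev(39) | reversed so far: 17 -> 39 -> 50 -> 31 -> 8

17 -> 39 -> 50 -> 31 -> 8 -> None


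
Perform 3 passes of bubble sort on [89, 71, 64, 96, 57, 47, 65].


Initial: [89, 71, 64, 96, 57, 47, 65]
Pass 1: [71, 64, 89, 57, 47, 65, 96] (5 swaps)
Pass 2: [64, 71, 57, 47, 65, 89, 96] (4 swaps)
Pass 3: [64, 57, 47, 65, 71, 89, 96] (3 swaps)

After 3 passes: [64, 57, 47, 65, 71, 89, 96]


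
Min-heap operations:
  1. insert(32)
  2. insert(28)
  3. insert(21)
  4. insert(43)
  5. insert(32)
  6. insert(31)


insert(32) -> [32]
insert(28) -> [28, 32]
insert(21) -> [21, 32, 28]
insert(43) -> [21, 32, 28, 43]
insert(32) -> [21, 32, 28, 43, 32]
insert(31) -> [21, 32, 28, 43, 32, 31]

Final heap: [21, 32, 28, 43, 32, 31]


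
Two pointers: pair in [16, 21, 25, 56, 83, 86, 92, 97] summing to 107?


lo=0(16)+hi=7(97)=113
lo=0(16)+hi=6(92)=108
lo=0(16)+hi=5(86)=102
lo=1(21)+hi=5(86)=107

Yes: 21+86=107


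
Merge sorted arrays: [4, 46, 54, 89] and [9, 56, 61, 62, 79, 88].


Take 4 from A
Take 9 from B
Take 46 from A
Take 54 from A
Take 56 from B
Take 61 from B
Take 62 from B
Take 79 from B
Take 88 from B

Merged: [4, 9, 46, 54, 56, 61, 62, 79, 88, 89]


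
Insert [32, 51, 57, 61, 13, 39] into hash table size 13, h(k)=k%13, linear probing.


Insert 32: h=6 -> slot 6
Insert 51: h=12 -> slot 12
Insert 57: h=5 -> slot 5
Insert 61: h=9 -> slot 9
Insert 13: h=0 -> slot 0
Insert 39: h=0, 1 probes -> slot 1

Table: [13, 39, None, None, None, 57, 32, None, None, 61, None, None, 51]


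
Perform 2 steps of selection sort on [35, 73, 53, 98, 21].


Initial: [35, 73, 53, 98, 21]
Step 1: min=21 at 4
  Swap: [21, 73, 53, 98, 35]
Step 2: min=35 at 4
  Swap: [21, 35, 53, 98, 73]

After 2 steps: [21, 35, 53, 98, 73]


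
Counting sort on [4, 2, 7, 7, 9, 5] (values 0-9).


Input: [4, 2, 7, 7, 9, 5]
Counts: [0, 0, 1, 0, 1, 1, 0, 2, 0, 1]

Sorted: [2, 4, 5, 7, 7, 9]


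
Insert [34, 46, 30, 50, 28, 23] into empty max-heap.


Insert 34: [34]
Insert 46: [46, 34]
Insert 30: [46, 34, 30]
Insert 50: [50, 46, 30, 34]
Insert 28: [50, 46, 30, 34, 28]
Insert 23: [50, 46, 30, 34, 28, 23]

Final heap: [50, 46, 30, 34, 28, 23]


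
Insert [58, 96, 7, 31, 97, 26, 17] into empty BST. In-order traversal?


Insert 58: root
Insert 96: R from 58
Insert 7: L from 58
Insert 31: L from 58 -> R from 7
Insert 97: R from 58 -> R from 96
Insert 26: L from 58 -> R from 7 -> L from 31
Insert 17: L from 58 -> R from 7 -> L from 31 -> L from 26

In-order: [7, 17, 26, 31, 58, 96, 97]


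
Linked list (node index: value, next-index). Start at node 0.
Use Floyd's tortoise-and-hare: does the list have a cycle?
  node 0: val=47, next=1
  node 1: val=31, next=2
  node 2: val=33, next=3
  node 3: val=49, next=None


Floyd's tortoise (slow, +1) and hare (fast, +2):
  init: slow=0, fast=0
  step 1: slow=1, fast=2
  step 2: fast 2->3->None, no cycle

Cycle: no


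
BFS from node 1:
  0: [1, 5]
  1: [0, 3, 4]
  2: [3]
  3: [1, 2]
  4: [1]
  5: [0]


Visit 1, enqueue [0, 3, 4]
Visit 0, enqueue [5]
Visit 3, enqueue [2]
Visit 4, enqueue []
Visit 5, enqueue []
Visit 2, enqueue []

BFS order: [1, 0, 3, 4, 5, 2]


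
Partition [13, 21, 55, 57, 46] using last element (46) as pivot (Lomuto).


Pivot: 46
  13 <= 46: advance i (no swap)
  21 <= 46: advance i (no swap)
Place pivot at 2: [13, 21, 46, 57, 55]

Partitioned: [13, 21, 46, 57, 55]


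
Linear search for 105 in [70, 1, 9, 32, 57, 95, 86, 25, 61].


i=0: 70!=105
i=1: 1!=105
i=2: 9!=105
i=3: 32!=105
i=4: 57!=105
i=5: 95!=105
i=6: 86!=105
i=7: 25!=105
i=8: 61!=105

Not found, 9 comps


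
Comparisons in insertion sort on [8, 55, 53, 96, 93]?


Algorithm: insertion sort
Input: [8, 55, 53, 96, 93]
Sorted: [8, 53, 55, 93, 96]

6


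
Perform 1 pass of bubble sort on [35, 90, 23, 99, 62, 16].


Initial: [35, 90, 23, 99, 62, 16]
Pass 1: [35, 23, 90, 62, 16, 99] (3 swaps)

After 1 pass: [35, 23, 90, 62, 16, 99]


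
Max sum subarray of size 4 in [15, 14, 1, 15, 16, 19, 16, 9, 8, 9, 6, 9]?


[0:4]: 45
[1:5]: 46
[2:6]: 51
[3:7]: 66
[4:8]: 60
[5:9]: 52
[6:10]: 42
[7:11]: 32
[8:12]: 32

Max: 66 at [3:7]


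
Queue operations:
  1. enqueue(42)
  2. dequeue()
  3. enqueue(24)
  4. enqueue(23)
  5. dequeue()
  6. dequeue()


enqueue(42) -> [42]
dequeue()->42, []
enqueue(24) -> [24]
enqueue(23) -> [24, 23]
dequeue()->24, [23]
dequeue()->23, []

Final queue: []


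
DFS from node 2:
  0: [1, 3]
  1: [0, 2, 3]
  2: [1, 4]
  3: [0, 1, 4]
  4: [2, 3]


Visit 2, push [4, 1]
Visit 1, push [3, 0]
Visit 0, push [3]
Visit 3, push [4]
Visit 4, push []

DFS order: [2, 1, 0, 3, 4]


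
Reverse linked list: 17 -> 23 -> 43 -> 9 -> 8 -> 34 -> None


Step 1: curr=17, set curr.next=prev(None) | reversed so far: 17
Step 2: curr=23, set curr.next=prev(17) | reversed so far: 23 -> 17
Step 3: curr=43, set curr.next=prev(23) | reversed so far: 43 -> 23 -> 17
Step 4: curr=9, set curr.next=prev(43) | reversed so far: 9 -> 43 -> 23 -> 17
Step 5: curr=8, set curr.next=prev(9) | reversed so far: 8 -> 9 -> 43 -> 23 -> 17
Step 6: curr=34, set curr.next=prev(8) | reversed so far: 34 -> 8 -> 9 -> 43 -> 23 -> 17

34 -> 8 -> 9 -> 43 -> 23 -> 17 -> None


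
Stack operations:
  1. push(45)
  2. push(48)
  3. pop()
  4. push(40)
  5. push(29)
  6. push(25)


push(45) -> [45]
push(48) -> [45, 48]
pop()->48, [45]
push(40) -> [45, 40]
push(29) -> [45, 40, 29]
push(25) -> [45, 40, 29, 25]

Final stack: [45, 40, 29, 25]


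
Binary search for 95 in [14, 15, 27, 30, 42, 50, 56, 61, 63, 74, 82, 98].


Step 1: lo=0, hi=11, mid=5, val=50
Step 2: lo=6, hi=11, mid=8, val=63
Step 3: lo=9, hi=11, mid=10, val=82
Step 4: lo=11, hi=11, mid=11, val=98

Not found


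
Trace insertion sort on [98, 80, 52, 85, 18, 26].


Initial: [98, 80, 52, 85, 18, 26]
Insert 80: [80, 98, 52, 85, 18, 26]
Insert 52: [52, 80, 98, 85, 18, 26]
Insert 85: [52, 80, 85, 98, 18, 26]
Insert 18: [18, 52, 80, 85, 98, 26]
Insert 26: [18, 26, 52, 80, 85, 98]

Sorted: [18, 26, 52, 80, 85, 98]


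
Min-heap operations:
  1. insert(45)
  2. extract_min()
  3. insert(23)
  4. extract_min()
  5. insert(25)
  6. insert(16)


insert(45) -> [45]
extract_min()->45, []
insert(23) -> [23]
extract_min()->23, []
insert(25) -> [25]
insert(16) -> [16, 25]

Final heap: [16, 25]


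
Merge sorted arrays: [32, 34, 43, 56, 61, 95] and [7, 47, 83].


Take 7 from B
Take 32 from A
Take 34 from A
Take 43 from A
Take 47 from B
Take 56 from A
Take 61 from A
Take 83 from B

Merged: [7, 32, 34, 43, 47, 56, 61, 83, 95]


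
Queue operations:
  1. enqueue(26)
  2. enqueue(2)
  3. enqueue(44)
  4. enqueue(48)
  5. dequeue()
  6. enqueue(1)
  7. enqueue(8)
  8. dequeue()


enqueue(26) -> [26]
enqueue(2) -> [26, 2]
enqueue(44) -> [26, 2, 44]
enqueue(48) -> [26, 2, 44, 48]
dequeue()->26, [2, 44, 48]
enqueue(1) -> [2, 44, 48, 1]
enqueue(8) -> [2, 44, 48, 1, 8]
dequeue()->2, [44, 48, 1, 8]

Final queue: [44, 48, 1, 8]


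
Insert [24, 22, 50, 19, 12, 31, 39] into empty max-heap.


Insert 24: [24]
Insert 22: [24, 22]
Insert 50: [50, 22, 24]
Insert 19: [50, 22, 24, 19]
Insert 12: [50, 22, 24, 19, 12]
Insert 31: [50, 22, 31, 19, 12, 24]
Insert 39: [50, 22, 39, 19, 12, 24, 31]

Final heap: [50, 22, 39, 19, 12, 24, 31]


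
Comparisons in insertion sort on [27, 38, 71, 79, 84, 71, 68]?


Algorithm: insertion sort
Input: [27, 38, 71, 79, 84, 71, 68]
Sorted: [27, 38, 68, 71, 71, 79, 84]

12


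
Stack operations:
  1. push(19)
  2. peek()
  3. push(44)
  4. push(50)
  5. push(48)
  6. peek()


push(19) -> [19]
peek()->19
push(44) -> [19, 44]
push(50) -> [19, 44, 50]
push(48) -> [19, 44, 50, 48]
peek()->48

Final stack: [19, 44, 50, 48]


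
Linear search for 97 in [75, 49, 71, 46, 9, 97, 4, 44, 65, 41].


i=0: 75!=97
i=1: 49!=97
i=2: 71!=97
i=3: 46!=97
i=4: 9!=97
i=5: 97==97 found!

Found at 5, 6 comps


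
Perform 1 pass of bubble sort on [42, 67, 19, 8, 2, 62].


Initial: [42, 67, 19, 8, 2, 62]
Pass 1: [42, 19, 8, 2, 62, 67] (4 swaps)

After 1 pass: [42, 19, 8, 2, 62, 67]


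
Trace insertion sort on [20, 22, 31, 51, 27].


Initial: [20, 22, 31, 51, 27]
Insert 22: [20, 22, 31, 51, 27]
Insert 31: [20, 22, 31, 51, 27]
Insert 51: [20, 22, 31, 51, 27]
Insert 27: [20, 22, 27, 31, 51]

Sorted: [20, 22, 27, 31, 51]


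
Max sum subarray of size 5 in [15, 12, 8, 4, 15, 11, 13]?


[0:5]: 54
[1:6]: 50
[2:7]: 51

Max: 54 at [0:5]


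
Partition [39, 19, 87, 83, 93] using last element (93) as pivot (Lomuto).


Pivot: 93
  39 <= 93: advance i (no swap)
  19 <= 93: advance i (no swap)
  87 <= 93: advance i (no swap)
  83 <= 93: advance i (no swap)
Place pivot at 4: [39, 19, 87, 83, 93]

Partitioned: [39, 19, 87, 83, 93]


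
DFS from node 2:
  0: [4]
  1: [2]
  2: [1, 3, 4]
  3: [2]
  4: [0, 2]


Visit 2, push [4, 3, 1]
Visit 1, push []
Visit 3, push []
Visit 4, push [0]
Visit 0, push []

DFS order: [2, 1, 3, 4, 0]


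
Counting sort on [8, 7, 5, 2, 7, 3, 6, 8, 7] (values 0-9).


Input: [8, 7, 5, 2, 7, 3, 6, 8, 7]
Counts: [0, 0, 1, 1, 0, 1, 1, 3, 2, 0]

Sorted: [2, 3, 5, 6, 7, 7, 7, 8, 8]


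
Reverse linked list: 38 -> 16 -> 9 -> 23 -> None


Step 1: curr=38, set curr.next=prev(None) | reversed so far: 38
Step 2: curr=16, set curr.next=prev(38) | reversed so far: 16 -> 38
Step 3: curr=9, set curr.next=prev(16) | reversed so far: 9 -> 16 -> 38
Step 4: curr=23, set curr.next=prev(9) | reversed so far: 23 -> 9 -> 16 -> 38

23 -> 9 -> 16 -> 38 -> None


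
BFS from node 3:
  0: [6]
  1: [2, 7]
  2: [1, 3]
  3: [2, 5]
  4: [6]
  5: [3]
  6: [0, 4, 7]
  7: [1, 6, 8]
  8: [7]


Visit 3, enqueue [2, 5]
Visit 2, enqueue [1]
Visit 5, enqueue []
Visit 1, enqueue [7]
Visit 7, enqueue [6, 8]
Visit 6, enqueue [0, 4]
Visit 8, enqueue []
Visit 0, enqueue []
Visit 4, enqueue []

BFS order: [3, 2, 5, 1, 7, 6, 8, 0, 4]


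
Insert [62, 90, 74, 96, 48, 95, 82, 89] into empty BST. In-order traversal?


Insert 62: root
Insert 90: R from 62
Insert 74: R from 62 -> L from 90
Insert 96: R from 62 -> R from 90
Insert 48: L from 62
Insert 95: R from 62 -> R from 90 -> L from 96
Insert 82: R from 62 -> L from 90 -> R from 74
Insert 89: R from 62 -> L from 90 -> R from 74 -> R from 82

In-order: [48, 62, 74, 82, 89, 90, 95, 96]


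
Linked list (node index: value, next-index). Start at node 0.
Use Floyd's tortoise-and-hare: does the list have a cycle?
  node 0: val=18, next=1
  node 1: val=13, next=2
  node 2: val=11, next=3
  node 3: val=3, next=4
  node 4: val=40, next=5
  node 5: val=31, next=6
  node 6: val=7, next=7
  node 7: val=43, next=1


Floyd's tortoise (slow, +1) and hare (fast, +2):
  init: slow=0, fast=0
  step 1: slow=1, fast=2
  step 2: slow=2, fast=4
  step 3: slow=3, fast=6
  step 4: slow=4, fast=1
  step 5: slow=5, fast=3
  step 6: slow=6, fast=5
  step 7: slow=7, fast=7
  slow == fast at node 7: cycle detected

Cycle: yes


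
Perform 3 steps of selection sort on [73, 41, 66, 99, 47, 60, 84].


Initial: [73, 41, 66, 99, 47, 60, 84]
Step 1: min=41 at 1
  Swap: [41, 73, 66, 99, 47, 60, 84]
Step 2: min=47 at 4
  Swap: [41, 47, 66, 99, 73, 60, 84]
Step 3: min=60 at 5
  Swap: [41, 47, 60, 99, 73, 66, 84]

After 3 steps: [41, 47, 60, 99, 73, 66, 84]


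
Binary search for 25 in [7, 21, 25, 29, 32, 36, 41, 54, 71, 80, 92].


Step 1: lo=0, hi=10, mid=5, val=36
Step 2: lo=0, hi=4, mid=2, val=25

Found at index 2


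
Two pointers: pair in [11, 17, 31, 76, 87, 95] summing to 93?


lo=0(11)+hi=5(95)=106
lo=0(11)+hi=4(87)=98
lo=0(11)+hi=3(76)=87
lo=1(17)+hi=3(76)=93

Yes: 17+76=93


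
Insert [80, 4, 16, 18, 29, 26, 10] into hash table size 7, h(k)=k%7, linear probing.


Insert 80: h=3 -> slot 3
Insert 4: h=4 -> slot 4
Insert 16: h=2 -> slot 2
Insert 18: h=4, 1 probes -> slot 5
Insert 29: h=1 -> slot 1
Insert 26: h=5, 1 probes -> slot 6
Insert 10: h=3, 4 probes -> slot 0

Table: [10, 29, 16, 80, 4, 18, 26]


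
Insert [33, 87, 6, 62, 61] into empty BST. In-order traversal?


Insert 33: root
Insert 87: R from 33
Insert 6: L from 33
Insert 62: R from 33 -> L from 87
Insert 61: R from 33 -> L from 87 -> L from 62

In-order: [6, 33, 61, 62, 87]


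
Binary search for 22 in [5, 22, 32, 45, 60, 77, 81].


Step 1: lo=0, hi=6, mid=3, val=45
Step 2: lo=0, hi=2, mid=1, val=22

Found at index 1


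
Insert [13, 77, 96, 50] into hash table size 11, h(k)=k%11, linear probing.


Insert 13: h=2 -> slot 2
Insert 77: h=0 -> slot 0
Insert 96: h=8 -> slot 8
Insert 50: h=6 -> slot 6

Table: [77, None, 13, None, None, None, 50, None, 96, None, None]


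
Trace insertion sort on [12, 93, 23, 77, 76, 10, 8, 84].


Initial: [12, 93, 23, 77, 76, 10, 8, 84]
Insert 93: [12, 93, 23, 77, 76, 10, 8, 84]
Insert 23: [12, 23, 93, 77, 76, 10, 8, 84]
Insert 77: [12, 23, 77, 93, 76, 10, 8, 84]
Insert 76: [12, 23, 76, 77, 93, 10, 8, 84]
Insert 10: [10, 12, 23, 76, 77, 93, 8, 84]
Insert 8: [8, 10, 12, 23, 76, 77, 93, 84]
Insert 84: [8, 10, 12, 23, 76, 77, 84, 93]

Sorted: [8, 10, 12, 23, 76, 77, 84, 93]


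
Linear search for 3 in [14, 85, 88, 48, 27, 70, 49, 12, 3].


i=0: 14!=3
i=1: 85!=3
i=2: 88!=3
i=3: 48!=3
i=4: 27!=3
i=5: 70!=3
i=6: 49!=3
i=7: 12!=3
i=8: 3==3 found!

Found at 8, 9 comps


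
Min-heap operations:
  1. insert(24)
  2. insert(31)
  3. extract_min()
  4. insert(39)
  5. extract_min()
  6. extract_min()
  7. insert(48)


insert(24) -> [24]
insert(31) -> [24, 31]
extract_min()->24, [31]
insert(39) -> [31, 39]
extract_min()->31, [39]
extract_min()->39, []
insert(48) -> [48]

Final heap: [48]


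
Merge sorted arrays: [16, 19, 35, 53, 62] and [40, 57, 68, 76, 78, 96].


Take 16 from A
Take 19 from A
Take 35 from A
Take 40 from B
Take 53 from A
Take 57 from B
Take 62 from A

Merged: [16, 19, 35, 40, 53, 57, 62, 68, 76, 78, 96]


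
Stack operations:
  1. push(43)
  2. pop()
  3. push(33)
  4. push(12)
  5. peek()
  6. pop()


push(43) -> [43]
pop()->43, []
push(33) -> [33]
push(12) -> [33, 12]
peek()->12
pop()->12, [33]

Final stack: [33]


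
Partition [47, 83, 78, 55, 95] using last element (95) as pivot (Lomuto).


Pivot: 95
  47 <= 95: advance i (no swap)
  83 <= 95: advance i (no swap)
  78 <= 95: advance i (no swap)
  55 <= 95: advance i (no swap)
Place pivot at 4: [47, 83, 78, 55, 95]

Partitioned: [47, 83, 78, 55, 95]


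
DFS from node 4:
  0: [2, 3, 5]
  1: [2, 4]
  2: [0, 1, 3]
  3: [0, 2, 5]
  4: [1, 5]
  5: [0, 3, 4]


Visit 4, push [5, 1]
Visit 1, push [2]
Visit 2, push [3, 0]
Visit 0, push [5, 3]
Visit 3, push [5]
Visit 5, push []

DFS order: [4, 1, 2, 0, 3, 5]


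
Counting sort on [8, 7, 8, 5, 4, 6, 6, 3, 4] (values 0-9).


Input: [8, 7, 8, 5, 4, 6, 6, 3, 4]
Counts: [0, 0, 0, 1, 2, 1, 2, 1, 2, 0]

Sorted: [3, 4, 4, 5, 6, 6, 7, 8, 8]


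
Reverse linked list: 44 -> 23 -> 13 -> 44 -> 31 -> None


Step 1: curr=44, set curr.next=prev(None) | reversed so far: 44
Step 2: curr=23, set curr.next=prev(44) | reversed so far: 23 -> 44
Step 3: curr=13, set curr.next=prev(23) | reversed so far: 13 -> 23 -> 44
Step 4: curr=44, set curr.next=prev(13) | reversed so far: 44 -> 13 -> 23 -> 44
Step 5: curr=31, set curr.next=prev(44) | reversed so far: 31 -> 44 -> 13 -> 23 -> 44

31 -> 44 -> 13 -> 23 -> 44 -> None


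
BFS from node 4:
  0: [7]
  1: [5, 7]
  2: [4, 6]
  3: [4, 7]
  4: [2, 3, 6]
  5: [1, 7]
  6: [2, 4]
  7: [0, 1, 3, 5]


Visit 4, enqueue [2, 3, 6]
Visit 2, enqueue []
Visit 3, enqueue [7]
Visit 6, enqueue []
Visit 7, enqueue [0, 1, 5]
Visit 0, enqueue []
Visit 1, enqueue []
Visit 5, enqueue []

BFS order: [4, 2, 3, 6, 7, 0, 1, 5]


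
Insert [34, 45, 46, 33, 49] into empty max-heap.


Insert 34: [34]
Insert 45: [45, 34]
Insert 46: [46, 34, 45]
Insert 33: [46, 34, 45, 33]
Insert 49: [49, 46, 45, 33, 34]

Final heap: [49, 46, 45, 33, 34]


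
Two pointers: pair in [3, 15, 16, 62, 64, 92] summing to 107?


lo=0(3)+hi=5(92)=95
lo=1(15)+hi=5(92)=107

Yes: 15+92=107


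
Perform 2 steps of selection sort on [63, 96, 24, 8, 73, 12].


Initial: [63, 96, 24, 8, 73, 12]
Step 1: min=8 at 3
  Swap: [8, 96, 24, 63, 73, 12]
Step 2: min=12 at 5
  Swap: [8, 12, 24, 63, 73, 96]

After 2 steps: [8, 12, 24, 63, 73, 96]


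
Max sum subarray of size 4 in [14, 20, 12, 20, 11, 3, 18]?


[0:4]: 66
[1:5]: 63
[2:6]: 46
[3:7]: 52

Max: 66 at [0:4]


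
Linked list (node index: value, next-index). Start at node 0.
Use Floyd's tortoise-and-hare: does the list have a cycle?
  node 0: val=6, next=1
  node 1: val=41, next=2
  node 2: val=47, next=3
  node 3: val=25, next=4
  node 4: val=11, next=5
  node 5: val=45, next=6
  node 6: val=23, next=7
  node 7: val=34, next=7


Floyd's tortoise (slow, +1) and hare (fast, +2):
  init: slow=0, fast=0
  step 1: slow=1, fast=2
  step 2: slow=2, fast=4
  step 3: slow=3, fast=6
  step 4: slow=4, fast=7
  step 5: slow=5, fast=7
  step 6: slow=6, fast=7
  step 7: slow=7, fast=7
  slow == fast at node 7: cycle detected

Cycle: yes


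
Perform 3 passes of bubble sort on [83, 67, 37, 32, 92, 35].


Initial: [83, 67, 37, 32, 92, 35]
Pass 1: [67, 37, 32, 83, 35, 92] (4 swaps)
Pass 2: [37, 32, 67, 35, 83, 92] (3 swaps)
Pass 3: [32, 37, 35, 67, 83, 92] (2 swaps)

After 3 passes: [32, 37, 35, 67, 83, 92]


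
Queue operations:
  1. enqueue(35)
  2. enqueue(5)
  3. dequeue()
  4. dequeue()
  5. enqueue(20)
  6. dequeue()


enqueue(35) -> [35]
enqueue(5) -> [35, 5]
dequeue()->35, [5]
dequeue()->5, []
enqueue(20) -> [20]
dequeue()->20, []

Final queue: []


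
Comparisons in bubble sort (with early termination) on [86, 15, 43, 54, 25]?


Algorithm: bubble sort (with early termination)
Input: [86, 15, 43, 54, 25]
Sorted: [15, 25, 43, 54, 86]

10


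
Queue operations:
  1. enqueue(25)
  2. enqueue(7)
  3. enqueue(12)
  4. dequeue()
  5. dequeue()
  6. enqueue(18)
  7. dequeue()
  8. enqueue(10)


enqueue(25) -> [25]
enqueue(7) -> [25, 7]
enqueue(12) -> [25, 7, 12]
dequeue()->25, [7, 12]
dequeue()->7, [12]
enqueue(18) -> [12, 18]
dequeue()->12, [18]
enqueue(10) -> [18, 10]

Final queue: [18, 10]


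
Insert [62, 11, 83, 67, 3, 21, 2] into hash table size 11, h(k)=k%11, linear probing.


Insert 62: h=7 -> slot 7
Insert 11: h=0 -> slot 0
Insert 83: h=6 -> slot 6
Insert 67: h=1 -> slot 1
Insert 3: h=3 -> slot 3
Insert 21: h=10 -> slot 10
Insert 2: h=2 -> slot 2

Table: [11, 67, 2, 3, None, None, 83, 62, None, None, 21]


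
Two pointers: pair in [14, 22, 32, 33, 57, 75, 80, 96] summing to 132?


lo=0(14)+hi=7(96)=110
lo=1(22)+hi=7(96)=118
lo=2(32)+hi=7(96)=128
lo=3(33)+hi=7(96)=129
lo=4(57)+hi=7(96)=153
lo=4(57)+hi=6(80)=137
lo=4(57)+hi=5(75)=132

Yes: 57+75=132


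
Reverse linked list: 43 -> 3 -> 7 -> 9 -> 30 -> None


Step 1: curr=43, set curr.next=prev(None) | reversed so far: 43
Step 2: curr=3, set curr.next=prev(43) | reversed so far: 3 -> 43
Step 3: curr=7, set curr.next=prev(3) | reversed so far: 7 -> 3 -> 43
Step 4: curr=9, set curr.next=prev(7) | reversed so far: 9 -> 7 -> 3 -> 43
Step 5: curr=30, set curr.next=prev(9) | reversed so far: 30 -> 9 -> 7 -> 3 -> 43

30 -> 9 -> 7 -> 3 -> 43 -> None


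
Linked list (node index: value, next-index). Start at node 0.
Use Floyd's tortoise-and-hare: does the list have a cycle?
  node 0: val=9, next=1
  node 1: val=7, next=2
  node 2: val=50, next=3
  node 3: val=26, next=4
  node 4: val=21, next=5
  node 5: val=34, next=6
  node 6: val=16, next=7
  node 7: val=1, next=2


Floyd's tortoise (slow, +1) and hare (fast, +2):
  init: slow=0, fast=0
  step 1: slow=1, fast=2
  step 2: slow=2, fast=4
  step 3: slow=3, fast=6
  step 4: slow=4, fast=2
  step 5: slow=5, fast=4
  step 6: slow=6, fast=6
  slow == fast at node 6: cycle detected

Cycle: yes


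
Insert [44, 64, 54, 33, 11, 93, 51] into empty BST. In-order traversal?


Insert 44: root
Insert 64: R from 44
Insert 54: R from 44 -> L from 64
Insert 33: L from 44
Insert 11: L from 44 -> L from 33
Insert 93: R from 44 -> R from 64
Insert 51: R from 44 -> L from 64 -> L from 54

In-order: [11, 33, 44, 51, 54, 64, 93]


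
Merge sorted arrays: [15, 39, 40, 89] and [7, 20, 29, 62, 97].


Take 7 from B
Take 15 from A
Take 20 from B
Take 29 from B
Take 39 from A
Take 40 from A
Take 62 from B
Take 89 from A

Merged: [7, 15, 20, 29, 39, 40, 62, 89, 97]


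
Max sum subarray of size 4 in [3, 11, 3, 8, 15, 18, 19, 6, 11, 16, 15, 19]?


[0:4]: 25
[1:5]: 37
[2:6]: 44
[3:7]: 60
[4:8]: 58
[5:9]: 54
[6:10]: 52
[7:11]: 48
[8:12]: 61

Max: 61 at [8:12]


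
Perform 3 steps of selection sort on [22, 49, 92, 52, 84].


Initial: [22, 49, 92, 52, 84]
Step 1: min=22 at 0
  Swap: [22, 49, 92, 52, 84]
Step 2: min=49 at 1
  Swap: [22, 49, 92, 52, 84]
Step 3: min=52 at 3
  Swap: [22, 49, 52, 92, 84]

After 3 steps: [22, 49, 52, 92, 84]


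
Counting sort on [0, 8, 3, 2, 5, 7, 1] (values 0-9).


Input: [0, 8, 3, 2, 5, 7, 1]
Counts: [1, 1, 1, 1, 0, 1, 0, 1, 1, 0]

Sorted: [0, 1, 2, 3, 5, 7, 8]


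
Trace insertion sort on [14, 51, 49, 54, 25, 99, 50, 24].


Initial: [14, 51, 49, 54, 25, 99, 50, 24]
Insert 51: [14, 51, 49, 54, 25, 99, 50, 24]
Insert 49: [14, 49, 51, 54, 25, 99, 50, 24]
Insert 54: [14, 49, 51, 54, 25, 99, 50, 24]
Insert 25: [14, 25, 49, 51, 54, 99, 50, 24]
Insert 99: [14, 25, 49, 51, 54, 99, 50, 24]
Insert 50: [14, 25, 49, 50, 51, 54, 99, 24]
Insert 24: [14, 24, 25, 49, 50, 51, 54, 99]

Sorted: [14, 24, 25, 49, 50, 51, 54, 99]


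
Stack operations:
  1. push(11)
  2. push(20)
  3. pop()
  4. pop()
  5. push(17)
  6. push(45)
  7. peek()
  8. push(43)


push(11) -> [11]
push(20) -> [11, 20]
pop()->20, [11]
pop()->11, []
push(17) -> [17]
push(45) -> [17, 45]
peek()->45
push(43) -> [17, 45, 43]

Final stack: [17, 45, 43]


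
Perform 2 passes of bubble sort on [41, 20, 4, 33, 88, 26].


Initial: [41, 20, 4, 33, 88, 26]
Pass 1: [20, 4, 33, 41, 26, 88] (4 swaps)
Pass 2: [4, 20, 33, 26, 41, 88] (2 swaps)

After 2 passes: [4, 20, 33, 26, 41, 88]


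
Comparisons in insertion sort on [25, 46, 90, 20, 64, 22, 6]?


Algorithm: insertion sort
Input: [25, 46, 90, 20, 64, 22, 6]
Sorted: [6, 20, 22, 25, 46, 64, 90]

18


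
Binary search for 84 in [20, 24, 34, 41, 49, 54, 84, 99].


Step 1: lo=0, hi=7, mid=3, val=41
Step 2: lo=4, hi=7, mid=5, val=54
Step 3: lo=6, hi=7, mid=6, val=84

Found at index 6


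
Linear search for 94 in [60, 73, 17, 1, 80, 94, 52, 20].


i=0: 60!=94
i=1: 73!=94
i=2: 17!=94
i=3: 1!=94
i=4: 80!=94
i=5: 94==94 found!

Found at 5, 6 comps


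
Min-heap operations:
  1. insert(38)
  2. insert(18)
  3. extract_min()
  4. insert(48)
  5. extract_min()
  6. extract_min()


insert(38) -> [38]
insert(18) -> [18, 38]
extract_min()->18, [38]
insert(48) -> [38, 48]
extract_min()->38, [48]
extract_min()->48, []

Final heap: []


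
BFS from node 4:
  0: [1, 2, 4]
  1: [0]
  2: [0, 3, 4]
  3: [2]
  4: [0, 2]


Visit 4, enqueue [0, 2]
Visit 0, enqueue [1]
Visit 2, enqueue [3]
Visit 1, enqueue []
Visit 3, enqueue []

BFS order: [4, 0, 2, 1, 3]


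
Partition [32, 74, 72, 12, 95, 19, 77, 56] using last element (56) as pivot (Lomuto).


Pivot: 56
  32 <= 56: advance i (no swap)
  12 <= 56: swap -> [32, 12, 72, 74, 95, 19, 77, 56]
  19 <= 56: swap -> [32, 12, 19, 74, 95, 72, 77, 56]
Place pivot at 3: [32, 12, 19, 56, 95, 72, 77, 74]

Partitioned: [32, 12, 19, 56, 95, 72, 77, 74]


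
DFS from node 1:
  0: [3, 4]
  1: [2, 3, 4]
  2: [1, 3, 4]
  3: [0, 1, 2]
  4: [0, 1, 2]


Visit 1, push [4, 3, 2]
Visit 2, push [4, 3]
Visit 3, push [0]
Visit 0, push [4]
Visit 4, push []

DFS order: [1, 2, 3, 0, 4]


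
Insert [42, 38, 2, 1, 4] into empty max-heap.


Insert 42: [42]
Insert 38: [42, 38]
Insert 2: [42, 38, 2]
Insert 1: [42, 38, 2, 1]
Insert 4: [42, 38, 2, 1, 4]

Final heap: [42, 38, 2, 1, 4]


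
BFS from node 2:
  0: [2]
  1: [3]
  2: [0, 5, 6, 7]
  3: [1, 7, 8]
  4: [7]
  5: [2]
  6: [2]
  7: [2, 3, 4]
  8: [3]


Visit 2, enqueue [0, 5, 6, 7]
Visit 0, enqueue []
Visit 5, enqueue []
Visit 6, enqueue []
Visit 7, enqueue [3, 4]
Visit 3, enqueue [1, 8]
Visit 4, enqueue []
Visit 1, enqueue []
Visit 8, enqueue []

BFS order: [2, 0, 5, 6, 7, 3, 4, 1, 8]


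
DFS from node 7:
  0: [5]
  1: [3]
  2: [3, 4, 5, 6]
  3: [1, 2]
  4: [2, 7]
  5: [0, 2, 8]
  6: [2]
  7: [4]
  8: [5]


Visit 7, push [4]
Visit 4, push [2]
Visit 2, push [6, 5, 3]
Visit 3, push [1]
Visit 1, push []
Visit 5, push [8, 0]
Visit 0, push []
Visit 8, push []
Visit 6, push []

DFS order: [7, 4, 2, 3, 1, 5, 0, 8, 6]


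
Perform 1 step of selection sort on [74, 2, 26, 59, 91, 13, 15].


Initial: [74, 2, 26, 59, 91, 13, 15]
Step 1: min=2 at 1
  Swap: [2, 74, 26, 59, 91, 13, 15]

After 1 step: [2, 74, 26, 59, 91, 13, 15]


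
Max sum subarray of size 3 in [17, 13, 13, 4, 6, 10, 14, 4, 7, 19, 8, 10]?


[0:3]: 43
[1:4]: 30
[2:5]: 23
[3:6]: 20
[4:7]: 30
[5:8]: 28
[6:9]: 25
[7:10]: 30
[8:11]: 34
[9:12]: 37

Max: 43 at [0:3]


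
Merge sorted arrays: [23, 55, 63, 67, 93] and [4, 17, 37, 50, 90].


Take 4 from B
Take 17 from B
Take 23 from A
Take 37 from B
Take 50 from B
Take 55 from A
Take 63 from A
Take 67 from A
Take 90 from B

Merged: [4, 17, 23, 37, 50, 55, 63, 67, 90, 93]
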